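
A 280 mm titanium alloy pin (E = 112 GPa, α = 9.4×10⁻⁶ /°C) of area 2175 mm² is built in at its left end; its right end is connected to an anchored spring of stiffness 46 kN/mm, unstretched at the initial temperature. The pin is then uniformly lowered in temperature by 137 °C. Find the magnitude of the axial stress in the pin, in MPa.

If the spring were absent the pin would shorten by αΔT L = 9.4×10⁻⁶ × 137 × 280 = 0.3606 mm.
With a force P in the spring, the elastic change of the pin is PL/(AE) and that of the spring is P/k; compatibility requires their sum to equal δ_free.
P [ L/(AE) + 1/k ] = δ_free → P [ 280/(2175×112×10³) + 1/(46×10³) ] = 0.3606.
P = 0.3606 / 2.289×10⁻⁵ = 15750 N.
σ = P/A = 15750/2175 = 7.243 MPa.

σ ≈ 7.24 MPa (tensile)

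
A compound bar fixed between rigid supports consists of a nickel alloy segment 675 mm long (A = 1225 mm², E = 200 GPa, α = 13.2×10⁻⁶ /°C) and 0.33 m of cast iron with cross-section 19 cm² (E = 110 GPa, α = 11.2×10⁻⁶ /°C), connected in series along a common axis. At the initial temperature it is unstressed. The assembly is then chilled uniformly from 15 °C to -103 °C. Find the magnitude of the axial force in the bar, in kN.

With the walls removed the bar would change length by δ_free = Σ αᵢΔT Lᵢ = 13.2×10⁻⁶×118×675 + 11.2×10⁻⁶×118×330 = 1.488 mm.
Since the ends are fixed, an axial force P builds up, equal in every segment, with P · Σ Lᵢ/(AᵢEᵢ) = δ_free.
Σ Lᵢ/(AᵢEᵢ) = 675/(1225×200×10³) + 330/(1900×110×10³) = 4.334×10⁻⁶ mm/N.
P = 1.488 / 4.334×10⁻⁶ = 343200 N = 343.2 kN, tensile.

P ≈ 343 kN (tensile)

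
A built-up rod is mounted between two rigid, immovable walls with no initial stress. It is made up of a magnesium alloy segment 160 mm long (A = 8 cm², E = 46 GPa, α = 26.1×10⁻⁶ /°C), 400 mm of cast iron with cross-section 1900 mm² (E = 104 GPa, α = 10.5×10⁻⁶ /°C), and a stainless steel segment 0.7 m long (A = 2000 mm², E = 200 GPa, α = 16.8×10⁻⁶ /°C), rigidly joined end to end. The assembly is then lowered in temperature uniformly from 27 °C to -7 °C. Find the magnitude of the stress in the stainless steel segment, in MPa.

Free thermal contraction of the whole bar: Σ αᵢΔT Lᵢ = 26.1×10⁻⁶×34×160 + 10.5×10⁻⁶×34×400 + 16.8×10⁻⁶×34×700 = 0.6846 mm.
Since the ends are fixed, an axial force P builds up, equal in every segment, with P · Σ Lᵢ/(AᵢEᵢ) = δ_free.
Σ Lᵢ/(AᵢEᵢ) = 160/(800×46×10³) + 400/(1900×104×10³) + 700/(2000×200×10³) = 8.122×10⁻⁶ mm/N.
P = 0.6846 / 8.122×10⁻⁶ = 84290 N = 84.29 kN, tensile.
σ_{stainless steel} = P / A = 84290 / 2000 = 42.15 MPa.

σ ≈ 42.1 MPa (tensile)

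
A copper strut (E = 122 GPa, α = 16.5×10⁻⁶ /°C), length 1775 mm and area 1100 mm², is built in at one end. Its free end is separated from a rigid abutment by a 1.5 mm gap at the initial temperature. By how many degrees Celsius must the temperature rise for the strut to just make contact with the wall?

Contact occurs when the free expansion equals the gap: αΔT L = 1.5 mm.
ΔT = 1.5 / (16.5×10⁻⁶ × 1775) = 51.22 °C.

ΔT ≈ 51.2 °C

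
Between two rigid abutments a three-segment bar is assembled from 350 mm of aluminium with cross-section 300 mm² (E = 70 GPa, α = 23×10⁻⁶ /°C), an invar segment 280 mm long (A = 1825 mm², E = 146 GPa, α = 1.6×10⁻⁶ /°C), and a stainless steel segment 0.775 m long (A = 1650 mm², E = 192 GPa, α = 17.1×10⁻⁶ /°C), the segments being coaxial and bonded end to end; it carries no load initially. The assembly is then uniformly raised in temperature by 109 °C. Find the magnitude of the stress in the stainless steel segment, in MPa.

Free thermal expansion of the whole bar: Σ αᵢΔT Lᵢ = 23×10⁻⁶×109×350 + 1.6×10⁻⁶×109×280 + 17.1×10⁻⁶×109×775 = 2.371 mm.
The walls prevent any net length change, so an axial force P (same in every segment) develops. Compatibility: P · Σ Lᵢ/(AᵢEᵢ) = δ_free.
The series flexibility is Σ Lᵢ/(AᵢEᵢ) = 350/(300×70×10³) + 280/(1825×146×10³) + 775/(1650×192×10³) = 2.016×10⁻⁵ mm/N.
P = 2.371 / 2.016×10⁻⁵ = 117600 N = 117.6 kN, compressive.
σ_{stainless steel} = P / A = 117600 / 1650 = 71.26 MPa.

σ ≈ 71.3 MPa (compressive)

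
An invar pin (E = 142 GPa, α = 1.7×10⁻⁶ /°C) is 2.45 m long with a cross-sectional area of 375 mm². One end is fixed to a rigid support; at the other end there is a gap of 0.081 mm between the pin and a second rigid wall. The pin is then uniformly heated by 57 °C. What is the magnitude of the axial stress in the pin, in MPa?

σ ≈ 9.07 MPa (compressive)

If the wall were absent the pin would grow by αΔT L = 1.7×10⁻⁶ × 57 × 2450 = 0.2374 mm.
After closing the 0.081 mm clearance, 0.2374 − 0.081 = 0.1564 mm of expansion remains to be suppressed by the wall.
Compatibility: PL/(AE) = 0.1564 mm, so σ = P/A = E × (0.1564/2450) = 9.065 MPa.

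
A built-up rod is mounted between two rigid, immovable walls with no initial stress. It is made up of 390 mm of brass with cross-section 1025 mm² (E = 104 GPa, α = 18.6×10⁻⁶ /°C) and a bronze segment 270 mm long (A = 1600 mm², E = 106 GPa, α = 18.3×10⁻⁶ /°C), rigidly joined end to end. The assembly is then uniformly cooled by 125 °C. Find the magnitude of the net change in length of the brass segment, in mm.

|ΔL| ≈ 0.155 mm

Free thermal contraction of the whole bar: Σ αᵢΔT Lᵢ = 18.6×10⁻⁶×125×390 + 18.3×10⁻⁶×125×270 = 1.524 mm.
The walls prevent any net length change, so an axial force P (same in every segment) develops. Compatibility: P · Σ Lᵢ/(AᵢEᵢ) = δ_free.
The series flexibility is Σ Lᵢ/(AᵢEᵢ) = 390/(1025×104×10³) + 270/(1600×106×10³) = 5.251×10⁻⁶ mm/N.
Hence P = δ_free / Σ(L/AE) = 1.524/5.251×10⁻⁶ = 290.3 kN (tensile).
For the brass segment, free thermal change = 18.6×10⁻⁶×125×390 = 0.9068 mm and elastic change from P = 290300×390/(1025×104×10³) = 1.062 mm; these oppose, so the net change is 0.155 mm (segment lengthens).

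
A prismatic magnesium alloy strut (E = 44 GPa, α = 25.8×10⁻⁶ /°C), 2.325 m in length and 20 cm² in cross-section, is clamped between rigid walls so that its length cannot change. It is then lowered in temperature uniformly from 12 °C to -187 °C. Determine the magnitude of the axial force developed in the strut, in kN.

With zero net strain, σ = E·αΔT = 44 GPa × 25.8×10⁻⁶ × 199 = 225.9 MPa.
Then P = σA = 225.9 × 2000 mm² = 451.8 kN, tensile.

P ≈ 452 kN (tensile)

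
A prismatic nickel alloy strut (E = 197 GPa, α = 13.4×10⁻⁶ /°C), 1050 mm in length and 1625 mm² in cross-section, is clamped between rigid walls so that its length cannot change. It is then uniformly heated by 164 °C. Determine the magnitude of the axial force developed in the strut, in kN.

P ≈ 704 kN (compressive)

Full restraint means ε = 0, so the stress is σ = EαΔT = 197×10³ × 13.4×10⁻⁶ × 164 = 432.9 MPa.
P = AEαΔT = 1625 × 197×10³ × 13.4×10⁻⁶ × 164 = 703.5 kN (compressive).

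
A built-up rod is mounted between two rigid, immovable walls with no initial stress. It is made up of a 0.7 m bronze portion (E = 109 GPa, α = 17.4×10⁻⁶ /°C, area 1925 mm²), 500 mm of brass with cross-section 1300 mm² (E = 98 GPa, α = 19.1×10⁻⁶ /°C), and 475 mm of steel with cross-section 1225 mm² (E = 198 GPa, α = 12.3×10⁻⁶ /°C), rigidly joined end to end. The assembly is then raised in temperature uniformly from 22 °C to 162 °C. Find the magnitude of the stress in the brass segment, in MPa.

σ ≈ 322 MPa (compressive)

If the supports were absent, the total length change would be Σ αᵢΔT Lᵢ = 17.4×10⁻⁶×140×700 + 19.1×10⁻⁶×140×500 + 12.3×10⁻⁶×140×475 = 3.86 mm.
The walls prevent any net length change, so an axial force P (same in every segment) develops. Compatibility: P · Σ Lᵢ/(AᵢEᵢ) = δ_free.
Σ Lᵢ/(AᵢEᵢ) = 700/(1925×109×10³) + 500/(1300×98×10³) + 475/(1225×198×10³) = 9.219×10⁻⁶ mm/N.
P = 3.86 / 9.219×10⁻⁶ = 418700 N = 418.7 kN, compressive.
σ_{brass} = P / A = 418700 / 1300 = 322.1 MPa.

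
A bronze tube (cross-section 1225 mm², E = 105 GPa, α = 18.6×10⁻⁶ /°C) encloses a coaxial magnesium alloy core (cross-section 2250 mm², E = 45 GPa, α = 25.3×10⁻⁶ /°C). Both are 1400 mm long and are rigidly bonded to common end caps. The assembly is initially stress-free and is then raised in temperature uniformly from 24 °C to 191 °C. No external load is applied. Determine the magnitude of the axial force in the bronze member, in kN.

P ≈ 63.4 kN (tensile in the bronze)

Both members must finish at the same length. With the larger α, the magnesium alloy tends to over-expand; the plates restrain it, putting the magnesium alloy in compression and the bronze in tension. With no external load the two internal forces are equal and opposite, magnitude P.
Compatibility of the two members (thermal + elastic change equal): (α₁ − α₂)ΔT = P·[1/(A₁E₁) + 1/(A₂E₂)].
|α₁ − α₂|·ΔT = 6.7×10⁻⁶ × 167 = 0.001119.
1/(A₁E₁) + 1/(A₂E₂) = 1/(1225×105×10³) + 1/(2250×45×10³) = 1.765×10⁻⁸ N⁻¹.
P = 0.001119 / 1.765×10⁻⁸ = 63390 N = 63.39 kN.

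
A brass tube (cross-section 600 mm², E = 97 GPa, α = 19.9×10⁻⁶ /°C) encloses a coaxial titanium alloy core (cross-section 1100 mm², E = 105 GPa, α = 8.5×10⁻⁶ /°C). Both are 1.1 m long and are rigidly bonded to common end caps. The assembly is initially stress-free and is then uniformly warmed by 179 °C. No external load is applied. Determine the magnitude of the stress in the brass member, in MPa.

σ ≈ 132 MPa (compressive)

The brass has the larger α, so on heating it would change length more than the titanium alloy if both were free. The rigid plates force a common final length, so the brass is put into compression and the titanium alloy into tension, with equal and opposite forces P (no external load).
Setting the final lengths equal and cancelling L: (α₁ − α₂)ΔT = P/(A₁E₁) + P/(A₂E₂).
|α₁ − α₂|·ΔT = 11.4×10⁻⁶ × 179 = 0.002041.
1/(A₁E₁) + 1/(A₂E₂) = 1/(600×97×10³) + 1/(1100×105×10³) = 2.584×10⁻⁸ N⁻¹.
P = 0.002041 / 2.584×10⁻⁸ = 78970 N = 78.97 kN.
σ_{brass} = P/A₁ = 78970/600 = 131.6 MPa, compressive.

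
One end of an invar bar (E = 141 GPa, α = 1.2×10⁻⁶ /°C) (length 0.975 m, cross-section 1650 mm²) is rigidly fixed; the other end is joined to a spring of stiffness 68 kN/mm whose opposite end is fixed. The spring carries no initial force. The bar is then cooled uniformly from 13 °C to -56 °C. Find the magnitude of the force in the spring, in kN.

The unrestrained thermal change is αΔT L = 1.2×10⁻⁶ × 69 × 975 = 0.08073 mm.
Let P be the tensile force in the spring. The bar extends elastically by PL/(AE) and the spring stretches by P/k; together these equal δ_free.
P [ L/(AE) + 1/k ] = δ_free → P [ 975/(1650×141×10³) + 1/(68×10³) ] = 0.08073.
P = 0.08073 / 1.89×10⁻⁵ = 4272 N.

P ≈ 4.27 kN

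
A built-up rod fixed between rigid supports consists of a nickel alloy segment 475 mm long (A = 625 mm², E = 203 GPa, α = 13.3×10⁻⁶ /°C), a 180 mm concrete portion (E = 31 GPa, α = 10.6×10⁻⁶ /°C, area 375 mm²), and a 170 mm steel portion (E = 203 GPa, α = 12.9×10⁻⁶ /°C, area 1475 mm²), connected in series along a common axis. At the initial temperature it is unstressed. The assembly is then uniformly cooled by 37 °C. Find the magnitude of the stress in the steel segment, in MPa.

Free thermal contraction of the whole bar: Σ αᵢΔT Lᵢ = 13.3×10⁻⁶×37×475 + 10.6×10⁻⁶×37×180 + 12.9×10⁻⁶×37×170 = 0.3855 mm.
Since the ends are fixed, an axial force P builds up, equal in every segment, with P · Σ Lᵢ/(AᵢEᵢ) = δ_free.
Σ Lᵢ/(AᵢEᵢ) = 475/(625×203×10³) + 180/(375×31×10³) + 170/(1475×203×10³) = 1.98×10⁻⁵ mm/N.
So P = 0.3855 / 1.98×10⁻⁵ = 19.47 kN, tensile.
σ_{steel} = P / A = 19470 / 1475 = 13.2 MPa.

σ ≈ 13.2 MPa (tensile)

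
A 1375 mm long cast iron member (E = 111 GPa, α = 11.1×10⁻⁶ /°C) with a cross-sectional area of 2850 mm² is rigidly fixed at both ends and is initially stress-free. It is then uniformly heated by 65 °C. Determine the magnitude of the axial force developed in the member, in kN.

P ≈ 228 kN (compressive)

Full restraint means ε = 0, so the stress is σ = EαΔT = 111×10³ × 11.1×10⁻⁶ × 65 = 80.09 MPa.
P = AEαΔT = 2850 × 111×10³ × 11.1×10⁻⁶ × 65 = 228.2 kN (compressive).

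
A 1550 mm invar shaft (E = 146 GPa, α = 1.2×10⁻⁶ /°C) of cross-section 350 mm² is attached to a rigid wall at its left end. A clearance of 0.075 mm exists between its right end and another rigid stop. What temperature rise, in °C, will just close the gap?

Contact occurs when the free expansion equals the gap: αΔT L = 0.075 mm.
So ΔT = g/(αL) = 0.075/(1.2×10⁻⁶ × 1550) = 40.32 °C.

ΔT ≈ 40.3 °C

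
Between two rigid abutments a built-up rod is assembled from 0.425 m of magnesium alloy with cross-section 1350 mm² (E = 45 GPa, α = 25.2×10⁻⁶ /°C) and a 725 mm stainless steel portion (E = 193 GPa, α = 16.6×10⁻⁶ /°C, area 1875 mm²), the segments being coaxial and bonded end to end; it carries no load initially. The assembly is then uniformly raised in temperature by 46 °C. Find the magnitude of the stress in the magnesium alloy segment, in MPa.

Free thermal expansion of the whole bar: Σ αᵢΔT Lᵢ = 25.2×10⁻⁶×46×425 + 16.6×10⁻⁶×46×725 = 1.046 mm.
The walls prevent any net length change, so an axial force P (same in every segment) develops. Compatibility: P · Σ Lᵢ/(AᵢEᵢ) = δ_free.
The series flexibility is Σ Lᵢ/(AᵢEᵢ) = 425/(1350×45×10³) + 725/(1875×193×10³) = 8.999×10⁻⁶ mm/N.
Hence P = δ_free / Σ(L/AE) = 1.046/8.999×10⁻⁶ = 116.3 kN (compressive).
σ_{magnesium alloy} = P / A = 116300 / 1350 = 86.12 MPa.

σ ≈ 86.1 MPa (compressive)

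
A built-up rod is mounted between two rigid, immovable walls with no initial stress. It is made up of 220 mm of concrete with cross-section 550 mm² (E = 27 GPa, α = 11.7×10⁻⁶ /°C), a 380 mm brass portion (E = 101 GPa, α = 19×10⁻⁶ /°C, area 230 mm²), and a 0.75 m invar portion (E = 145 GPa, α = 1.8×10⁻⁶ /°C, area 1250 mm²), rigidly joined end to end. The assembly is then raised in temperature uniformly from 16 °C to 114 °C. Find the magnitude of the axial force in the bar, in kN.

If the supports were absent, the total length change would be Σ αᵢΔT Lᵢ = 11.7×10⁻⁶×98×220 + 19×10⁻⁶×98×380 + 1.8×10⁻⁶×98×750 = 1.092 mm.
The rigid supports impose zero overall length change; the single axial force P common to all segments must satisfy P Σ Lᵢ/(AᵢEᵢ) = δ_free.
The series flexibility is Σ Lᵢ/(AᵢEᵢ) = 220/(550×27×10³) + 380/(230×101×10³) + 750/(1250×145×10³) = 3.531×10⁻⁵ mm/N.
Hence P = δ_free / Σ(L/AE) = 1.092/3.531×10⁻⁵ = 30.93 kN (compressive).

P ≈ 30.9 kN (compressive)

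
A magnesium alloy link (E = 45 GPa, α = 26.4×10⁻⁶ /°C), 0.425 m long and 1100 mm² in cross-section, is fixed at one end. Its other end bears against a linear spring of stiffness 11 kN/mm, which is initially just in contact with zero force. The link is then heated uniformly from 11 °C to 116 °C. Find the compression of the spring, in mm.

The unrestrained thermal change is αΔT L = 26.4×10⁻⁶ × 105 × 425 = 1.178 mm.
With a force P in the spring, the elastic change of the link is PL/(AE) and that of the spring is P/k; compatibility requires their sum to equal δ_free.
So P = δ_free / [L/(AE) + 1/k] = 1.178 / [ 425/(1100×45×10³) + 1/(11×10³) ].
P = 1.178 / 9.949×10⁻⁵ = 11840 N.
Spring compression = P/k = 11840/(11×10³) = 1.076 mm.

δ ≈ 1.08 mm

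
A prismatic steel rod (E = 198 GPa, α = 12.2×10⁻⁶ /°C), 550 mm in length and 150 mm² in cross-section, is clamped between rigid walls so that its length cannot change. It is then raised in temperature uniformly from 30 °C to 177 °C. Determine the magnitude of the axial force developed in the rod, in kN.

P ≈ 53.3 kN (compressive)

With zero net strain, σ = E·αΔT = 198 GPa × 12.2×10⁻⁶ × 147 = 355.1 MPa.
Then P = σA = 355.1 × 150 mm² = 53.26 kN, compressive.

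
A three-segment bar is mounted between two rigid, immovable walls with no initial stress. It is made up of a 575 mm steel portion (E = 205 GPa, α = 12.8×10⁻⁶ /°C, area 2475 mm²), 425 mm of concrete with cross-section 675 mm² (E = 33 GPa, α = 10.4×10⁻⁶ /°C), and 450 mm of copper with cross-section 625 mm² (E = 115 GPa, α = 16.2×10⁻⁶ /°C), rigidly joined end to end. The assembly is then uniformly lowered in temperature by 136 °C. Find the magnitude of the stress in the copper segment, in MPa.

Free thermal contraction of the whole bar: Σ αᵢΔT Lᵢ = 12.8×10⁻⁶×136×575 + 10.4×10⁻⁶×136×425 + 16.2×10⁻⁶×136×450 = 2.594 mm.
The walls prevent any net length change, so an axial force P (same in every segment) develops. Compatibility: P · Σ Lᵢ/(AᵢEᵢ) = δ_free.
Σ Lᵢ/(AᵢEᵢ) = 575/(2475×205×10³) + 425/(675×33×10³) + 450/(625×115×10³) = 2.647×10⁻⁵ mm/N.
So P = 2.594 / 2.647×10⁻⁵ = 97.97 kN, tensile.
σ_{copper} = P / A = 97970 / 625 = 156.7 MPa.

σ ≈ 157 MPa (tensile)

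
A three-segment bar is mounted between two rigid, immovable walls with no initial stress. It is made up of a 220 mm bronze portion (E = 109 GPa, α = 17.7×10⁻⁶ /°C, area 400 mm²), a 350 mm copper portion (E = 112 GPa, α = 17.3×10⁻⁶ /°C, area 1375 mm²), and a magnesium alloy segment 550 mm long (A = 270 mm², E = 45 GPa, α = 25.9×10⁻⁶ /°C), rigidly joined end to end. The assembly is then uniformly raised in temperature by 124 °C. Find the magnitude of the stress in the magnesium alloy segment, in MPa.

σ ≈ 211 MPa (compressive)

If the supports were absent, the total length change would be Σ αᵢΔT Lᵢ = 17.7×10⁻⁶×124×220 + 17.3×10⁻⁶×124×350 + 25.9×10⁻⁶×124×550 = 3 mm.
The walls prevent any net length change, so an axial force P (same in every segment) develops. Compatibility: P · Σ Lᵢ/(AᵢEᵢ) = δ_free.
The series flexibility is Σ Lᵢ/(AᵢEᵢ) = 220/(400×109×10³) + 350/(1375×112×10³) + 550/(270×45×10³) = 5.259×10⁻⁵ mm/N.
Hence P = δ_free / Σ(L/AE) = 3/5.259×10⁻⁵ = 57.05 kN (compressive).
σ_{magnesium alloy} = P / A = 57050 / 270 = 211.3 MPa.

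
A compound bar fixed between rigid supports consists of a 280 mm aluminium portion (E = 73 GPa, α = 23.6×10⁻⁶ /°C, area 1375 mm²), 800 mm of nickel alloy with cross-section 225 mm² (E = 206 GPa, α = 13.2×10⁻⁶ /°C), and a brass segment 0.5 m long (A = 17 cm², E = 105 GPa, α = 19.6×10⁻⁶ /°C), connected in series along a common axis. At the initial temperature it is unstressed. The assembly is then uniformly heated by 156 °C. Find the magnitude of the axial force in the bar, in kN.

P ≈ 184 kN (compressive)

If the supports were absent, the total length change would be Σ αᵢΔT Lᵢ = 23.6×10⁻⁶×156×280 + 13.2×10⁻⁶×156×800 + 19.6×10⁻⁶×156×500 = 4.207 mm.
The rigid supports impose zero overall length change; the single axial force P common to all segments must satisfy P Σ Lᵢ/(AᵢEᵢ) = δ_free.
The series flexibility is Σ Lᵢ/(AᵢEᵢ) = 280/(1375×73×10³) + 800/(225×206×10³) + 500/(1700×105×10³) = 2.285×10⁻⁵ mm/N.
So P = 4.207 / 2.285×10⁻⁵ = 184.1 kN, compressive.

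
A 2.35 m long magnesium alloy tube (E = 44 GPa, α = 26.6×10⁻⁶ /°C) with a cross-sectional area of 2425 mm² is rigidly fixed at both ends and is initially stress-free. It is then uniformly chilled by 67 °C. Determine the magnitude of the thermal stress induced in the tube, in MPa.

σ ≈ 78.4 MPa (tensile)

Because both ends are immovable the net strain is zero, and the suppressed thermal strain is αΔT = 26.6×10⁻⁶ × 67 = 1782.2×10⁻⁶.
Hence σ = E·αΔT = 44×10³ × 1782.2×10⁻⁶ = 78.42 MPa, tensile.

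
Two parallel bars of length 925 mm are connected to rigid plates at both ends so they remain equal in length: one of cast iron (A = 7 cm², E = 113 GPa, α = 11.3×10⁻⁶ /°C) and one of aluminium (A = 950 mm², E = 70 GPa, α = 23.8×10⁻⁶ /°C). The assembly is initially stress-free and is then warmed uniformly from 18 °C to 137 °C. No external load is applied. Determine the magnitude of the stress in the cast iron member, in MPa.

The aluminium has the larger α, so on heating it would change length more than the cast iron if both were free. The rigid plates force a common final length, so the aluminium is put into compression and the cast iron into tension, with equal and opposite forces P (no external load).
Equating the net (thermal + elastic) strains gives |α₁ − α₂|·ΔT = P·[1/(A₁E₁) + 1/(A₂E₂)].
|α₁ − α₂|·ΔT = 12.5×10⁻⁶ × 119 = 0.001487.
1/(A₁E₁) + 1/(A₂E₂) = 1/(700×113×10³) + 1/(950×70×10³) = 2.768×10⁻⁸ N⁻¹.
So P = 0.001487 / 2.768×10⁻⁸ = 53.74 kN.
σ_{cast iron} = P/A₁ = 53740/700 = 76.77 MPa, tensile.

σ ≈ 76.8 MPa (tensile)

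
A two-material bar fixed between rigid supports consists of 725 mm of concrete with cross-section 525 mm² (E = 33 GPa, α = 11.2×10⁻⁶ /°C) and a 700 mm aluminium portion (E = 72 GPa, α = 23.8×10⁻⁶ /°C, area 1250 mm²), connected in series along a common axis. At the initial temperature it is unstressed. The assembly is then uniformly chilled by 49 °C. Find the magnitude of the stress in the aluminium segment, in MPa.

σ ≈ 19.6 MPa (tensile)

With the walls removed the bar would change length by δ_free = Σ αᵢΔT Lᵢ = 11.2×10⁻⁶×49×725 + 23.8×10⁻⁶×49×700 = 1.214 mm.
Since the ends are fixed, an axial force P builds up, equal in every segment, with P · Σ Lᵢ/(AᵢEᵢ) = δ_free.
The series flexibility is Σ Lᵢ/(AᵢEᵢ) = 725/(525×33×10³) + 700/(1250×72×10³) = 4.962×10⁻⁵ mm/N.
P = 1.214 / 4.962×10⁻⁵ = 24470 N = 24.47 kN, tensile.
σ_{aluminium} = P / A = 24470 / 1250 = 19.57 MPa.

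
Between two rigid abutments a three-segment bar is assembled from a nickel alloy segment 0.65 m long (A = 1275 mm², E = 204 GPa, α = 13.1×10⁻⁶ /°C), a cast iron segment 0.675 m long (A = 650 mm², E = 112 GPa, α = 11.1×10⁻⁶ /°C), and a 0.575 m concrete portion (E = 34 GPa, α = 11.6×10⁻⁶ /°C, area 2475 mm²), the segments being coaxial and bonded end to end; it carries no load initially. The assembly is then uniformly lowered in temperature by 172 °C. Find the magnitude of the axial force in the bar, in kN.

P ≈ 210 kN (tensile)

With the walls removed the bar would change length by δ_free = Σ αᵢΔT Lᵢ = 13.1×10⁻⁶×172×650 + 11.1×10⁻⁶×172×675 + 11.6×10⁻⁶×172×575 = 3.901 mm.
The walls prevent any net length change, so an axial force P (same in every segment) develops. Compatibility: P · Σ Lᵢ/(AᵢEᵢ) = δ_free.
Σ Lᵢ/(AᵢEᵢ) = 650/(1275×204×10³) + 675/(650×112×10³) + 575/(2475×34×10³) = 1.86×10⁻⁵ mm/N.
Hence P = δ_free / Σ(L/AE) = 3.901/1.86×10⁻⁵ = 209.7 kN (tensile).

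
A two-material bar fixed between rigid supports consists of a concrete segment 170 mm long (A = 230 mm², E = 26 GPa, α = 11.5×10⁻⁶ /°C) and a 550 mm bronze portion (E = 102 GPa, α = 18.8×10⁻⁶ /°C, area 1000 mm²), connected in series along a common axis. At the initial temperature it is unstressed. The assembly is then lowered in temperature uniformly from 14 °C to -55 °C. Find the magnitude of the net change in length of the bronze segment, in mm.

Free thermal contraction of the whole bar: Σ αᵢΔT Lᵢ = 11.5×10⁻⁶×69×170 + 18.8×10⁻⁶×69×550 = 0.8484 mm.
Since the ends are fixed, an axial force P builds up, equal in every segment, with P · Σ Lᵢ/(AᵢEᵢ) = δ_free.
The series flexibility is Σ Lᵢ/(AᵢEᵢ) = 170/(230×26×10³) + 550/(1000×102×10³) = 3.382×10⁻⁵ mm/N.
So P = 0.8484 / 3.382×10⁻⁵ = 25.08 kN, tensile.
For the bronze segment, free thermal change = 18.8×10⁻⁶×69×550 = 0.7135 mm and elastic change from P = 25080×550/(1000×102×10³) = 0.1353 mm; these oppose, so the net change is 0.578 mm (segment shortens).

|ΔL| ≈ 0.578 mm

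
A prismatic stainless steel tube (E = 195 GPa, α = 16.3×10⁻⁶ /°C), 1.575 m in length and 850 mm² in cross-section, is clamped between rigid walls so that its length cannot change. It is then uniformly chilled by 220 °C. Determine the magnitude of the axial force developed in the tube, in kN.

P ≈ 594 kN (tensile)

With zero net strain, σ = E·αΔT = 195 GPa × 16.3×10⁻⁶ × 220 = 699.3 MPa.
Axial force P = σA = 699.3 × 850 = 594400 N = 594.4 kN, tensile.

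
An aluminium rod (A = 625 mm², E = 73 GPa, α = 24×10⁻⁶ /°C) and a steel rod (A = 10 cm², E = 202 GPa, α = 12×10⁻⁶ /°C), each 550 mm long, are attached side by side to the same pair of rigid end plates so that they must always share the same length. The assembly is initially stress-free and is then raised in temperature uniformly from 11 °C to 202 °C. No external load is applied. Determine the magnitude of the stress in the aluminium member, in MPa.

Both members must finish at the same length. With the larger α, the aluminium tends to over-expand; the plates restrain it, putting the aluminium in compression and the steel in tension. With no external load the two internal forces are equal and opposite, magnitude P.
Equating the net (thermal + elastic) strains gives |α₁ − α₂|·ΔT = P·[1/(A₁E₁) + 1/(A₂E₂)].
|α₁ − α₂|·ΔT = 12×10⁻⁶ × 191 = 0.002292.
1/(A₁E₁) + 1/(A₂E₂) = 1/(625×73×10³) + 1/(1000×202×10³) = 2.687×10⁻⁸ N⁻¹.
So P = 0.002292 / 2.687×10⁻⁸ = 85.3 kN.
σ_{aluminium} = P/A₁ = 85300/625 = 136.5 MPa, compressive.

σ ≈ 136 MPa (compressive)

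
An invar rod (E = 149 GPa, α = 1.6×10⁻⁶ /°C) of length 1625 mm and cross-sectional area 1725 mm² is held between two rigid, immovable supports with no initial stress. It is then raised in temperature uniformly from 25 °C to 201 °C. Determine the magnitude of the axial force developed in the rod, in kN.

P ≈ 72.4 kN (compressive)

The ends cannot move, so σ = EαΔT = 149×10³ × 1.6×10⁻⁶ × 176 = 41.96 MPa.
P = AEαΔT = 1725 × 149×10³ × 1.6×10⁻⁶ × 176 = 72.38 kN (compressive).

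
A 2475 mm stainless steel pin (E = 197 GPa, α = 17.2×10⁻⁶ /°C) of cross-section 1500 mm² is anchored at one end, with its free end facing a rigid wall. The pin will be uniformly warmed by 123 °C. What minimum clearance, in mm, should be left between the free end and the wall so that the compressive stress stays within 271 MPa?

Free expansion if unrestrained: δ_free = αΔT L = 17.2×10⁻⁶ × 123 × 2475 = 5.236 mm.
At the allowable stress the elastic shortening the wall may impose is σL/E = 271 × 2475 / (197×10³) = 3.405 mm.
So the gap has to take up the difference, g_min = δ_free − σL/E = 5.236 − 3.405 = 1.831 mm.

g ≈ 1.83 mm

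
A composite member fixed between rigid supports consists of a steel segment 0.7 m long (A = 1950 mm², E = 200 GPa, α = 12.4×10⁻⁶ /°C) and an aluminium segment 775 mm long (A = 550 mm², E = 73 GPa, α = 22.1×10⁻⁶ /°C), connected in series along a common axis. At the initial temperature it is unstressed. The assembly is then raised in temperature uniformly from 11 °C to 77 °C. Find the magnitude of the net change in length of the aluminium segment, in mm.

With the walls removed the bar would change length by δ_free = Σ αᵢΔT Lᵢ = 12.4×10⁻⁶×66×700 + 22.1×10⁻⁶×66×775 = 1.703 mm.
The rigid supports impose zero overall length change; the single axial force P common to all segments must satisfy P Σ Lᵢ/(AᵢEᵢ) = δ_free.
The series flexibility is Σ Lᵢ/(AᵢEᵢ) = 700/(1950×200×10³) + 775/(550×73×10³) = 2.11×10⁻⁵ mm/N.
Hence P = δ_free / Σ(L/AE) = 1.703/2.11×10⁻⁵ = 80.73 kN (compressive).
For the aluminium segment, free thermal change = 22.1×10⁻⁶×66×775 = 1.13 mm and elastic change from P = 80730×775/(550×73×10³) = 1.558 mm; these oppose, so the net change is 0.428 mm (segment shortens).

|ΔL| ≈ 0.428 mm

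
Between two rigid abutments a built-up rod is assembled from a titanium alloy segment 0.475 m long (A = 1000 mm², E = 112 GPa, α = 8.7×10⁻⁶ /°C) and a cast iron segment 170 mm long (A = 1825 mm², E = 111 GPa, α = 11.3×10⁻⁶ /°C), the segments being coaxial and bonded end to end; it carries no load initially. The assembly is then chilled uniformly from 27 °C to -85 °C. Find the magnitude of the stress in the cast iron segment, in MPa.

If the supports were absent, the total length change would be Σ αᵢΔT Lᵢ = 8.7×10⁻⁶×112×475 + 11.3×10⁻⁶×112×170 = 0.678 mm.
The rigid supports impose zero overall length change; the single axial force P common to all segments must satisfy P Σ Lᵢ/(AᵢEᵢ) = δ_free.
Σ Lᵢ/(AᵢEᵢ) = 475/(1000×112×10³) + 170/(1825×111×10³) = 5.08×10⁻⁶ mm/N.
So P = 0.678 / 5.08×10⁻⁶ = 133.5 kN, tensile.
σ_{cast iron} = P / A = 133500 / 1825 = 73.13 MPa.

σ ≈ 73.1 MPa (tensile)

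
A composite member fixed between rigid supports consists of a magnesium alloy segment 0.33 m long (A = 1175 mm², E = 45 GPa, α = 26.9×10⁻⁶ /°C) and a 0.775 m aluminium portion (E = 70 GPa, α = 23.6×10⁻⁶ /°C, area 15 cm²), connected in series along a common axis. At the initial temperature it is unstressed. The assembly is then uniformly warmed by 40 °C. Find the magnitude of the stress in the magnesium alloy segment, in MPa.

σ ≈ 67.9 MPa (compressive)

With the walls removed the bar would change length by δ_free = Σ αᵢΔT Lᵢ = 26.9×10⁻⁶×40×330 + 23.6×10⁻⁶×40×775 = 1.087 mm.
The rigid supports impose zero overall length change; the single axial force P common to all segments must satisfy P Σ Lᵢ/(AᵢEᵢ) = δ_free.
Σ Lᵢ/(AᵢEᵢ) = 330/(1175×45×10³) + 775/(1500×70×10³) = 1.362×10⁻⁵ mm/N.
Hence P = δ_free / Σ(L/AE) = 1.087/1.362×10⁻⁵ = 79.77 kN (compressive).
σ_{magnesium alloy} = P / A = 79770 / 1175 = 67.89 MPa.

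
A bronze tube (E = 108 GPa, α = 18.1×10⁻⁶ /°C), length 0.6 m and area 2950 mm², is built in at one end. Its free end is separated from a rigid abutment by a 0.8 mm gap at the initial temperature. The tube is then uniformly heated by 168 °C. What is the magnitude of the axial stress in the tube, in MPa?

σ ≈ 184 MPa (compressive)

If the wall were absent the tube would grow by αΔT L = 18.1×10⁻⁶ × 168 × 600 = 1.824 mm.
After closing the 0.8 mm clearance, 1.824 − 0.8 = 1.024 mm of expansion remains to be suppressed by the wall.
That suppressed elongation corresponds to σ = E·Δ/L = 108×10³ × 1.024/600 = 184.4 MPa.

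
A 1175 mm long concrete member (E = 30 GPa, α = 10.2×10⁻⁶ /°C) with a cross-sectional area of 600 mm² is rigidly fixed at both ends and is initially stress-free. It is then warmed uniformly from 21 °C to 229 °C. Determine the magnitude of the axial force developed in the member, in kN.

P ≈ 38.2 kN (compressive)

With zero net strain, σ = E·αΔT = 30 GPa × 10.2×10⁻⁶ × 208 = 63.65 MPa.
Axial force P = σA = 63.65 × 600 = 38190 N = 38.19 kN, compressive.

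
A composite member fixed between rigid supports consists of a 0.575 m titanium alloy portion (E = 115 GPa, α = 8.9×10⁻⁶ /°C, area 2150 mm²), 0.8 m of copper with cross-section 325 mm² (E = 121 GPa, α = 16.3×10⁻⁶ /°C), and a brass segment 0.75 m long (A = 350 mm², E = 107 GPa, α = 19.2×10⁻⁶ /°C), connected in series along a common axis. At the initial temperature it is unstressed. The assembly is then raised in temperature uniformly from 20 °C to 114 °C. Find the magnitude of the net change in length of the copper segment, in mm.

|ΔL| ≈ 0.232 mm

With the walls removed the bar would change length by δ_free = Σ αᵢΔT Lᵢ = 8.9×10⁻⁶×94×575 + 16.3×10⁻⁶×94×800 + 19.2×10⁻⁶×94×750 = 3.06 mm.
The walls prevent any net length change, so an axial force P (same in every segment) develops. Compatibility: P · Σ Lᵢ/(AᵢEᵢ) = δ_free.
The series flexibility is Σ Lᵢ/(AᵢEᵢ) = 575/(2150×115×10³) + 800/(325×121×10³) + 750/(350×107×10³) = 4.27×10⁻⁵ mm/N.
So P = 3.06 / 4.27×10⁻⁵ = 71.68 kN, compressive.
For the copper segment, free thermal change = 16.3×10⁻⁶×94×800 = 1.226 mm and elastic change from P = 71680×800/(325×121×10³) = 1.458 mm; these oppose, so the net change is 0.232 mm (segment shortens).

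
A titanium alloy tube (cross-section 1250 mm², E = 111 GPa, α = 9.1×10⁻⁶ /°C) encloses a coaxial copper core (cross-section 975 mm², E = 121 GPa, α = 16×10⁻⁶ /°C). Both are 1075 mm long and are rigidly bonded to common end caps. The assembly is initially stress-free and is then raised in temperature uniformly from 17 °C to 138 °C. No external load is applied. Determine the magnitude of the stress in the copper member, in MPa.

σ ≈ 54.6 MPa (compressive)

Equilibrium of a rigid end plate with no external load gives equal and opposite internal forces ±P in the two members. Since α_{copper} > α_{titanium alloy}, heating drives the copper into compression and the titanium alloy into tension.
Setting the final lengths equal and cancelling L: (α₁ − α₂)ΔT = P/(A₁E₁) + P/(A₂E₂).
|α₁ − α₂|·ΔT = 6.9×10⁻⁶ × 121 = 0.0008349.
1/(A₁E₁) + 1/(A₂E₂) = 1/(1250×111×10³) + 1/(975×121×10³) = 1.568×10⁻⁸ N⁻¹.
P = 0.0008349 / 1.568×10⁻⁸ = 53230 N = 53.23 kN.
σ_{copper} = P/A₂ = 53230/975 = 54.6 MPa, compressive.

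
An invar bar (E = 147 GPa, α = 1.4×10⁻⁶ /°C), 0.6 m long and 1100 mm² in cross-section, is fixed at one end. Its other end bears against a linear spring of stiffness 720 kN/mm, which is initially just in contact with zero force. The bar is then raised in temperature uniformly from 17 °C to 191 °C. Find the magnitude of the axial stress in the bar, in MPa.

The unrestrained thermal change is αΔT L = 1.4×10⁻⁶ × 174 × 600 = 0.1462 mm.
Let P be the compressive force at the spring. The bar shortens elastically by PL/(AE) and the spring compresses by P/k; together these equal δ_free.
P [ L/(AE) + 1/k ] = δ_free → P [ 600/(1100×147×10³) + 1/(720×10³) ] = 0.1462.
P = 0.1462 / 5.099×10⁻⁶ = 28660 N.
σ = P/A = 28660/1100 = 26.06 MPa.

σ ≈ 26.1 MPa (compressive)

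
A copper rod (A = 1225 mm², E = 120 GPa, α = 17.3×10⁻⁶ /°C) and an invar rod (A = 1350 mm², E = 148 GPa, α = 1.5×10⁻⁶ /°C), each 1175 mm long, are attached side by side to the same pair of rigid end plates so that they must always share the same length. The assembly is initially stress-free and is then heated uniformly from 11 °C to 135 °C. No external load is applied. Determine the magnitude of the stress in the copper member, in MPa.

σ ≈ 135 MPa (compressive)

The copper has the larger α, so on heating it would change length more than the invar if both were free. The rigid plates force a common final length, so the copper is put into compression and the invar into tension, with equal and opposite forces P (no external load).
Setting the final lengths equal and cancelling L: (α₁ − α₂)ΔT = P/(A₁E₁) + P/(A₂E₂).
|α₁ − α₂|·ΔT = 15.8×10⁻⁶ × 124 = 0.001959.
1/(A₁E₁) + 1/(A₂E₂) = 1/(1225×120×10³) + 1/(1350×148×10³) = 1.181×10⁻⁸ N⁻¹.
P = 0.001959 / 1.181×10⁻⁸ = 165900 N = 165.9 kN.
σ_{copper} = P/A₁ = 165900/1225 = 135.4 MPa, compressive.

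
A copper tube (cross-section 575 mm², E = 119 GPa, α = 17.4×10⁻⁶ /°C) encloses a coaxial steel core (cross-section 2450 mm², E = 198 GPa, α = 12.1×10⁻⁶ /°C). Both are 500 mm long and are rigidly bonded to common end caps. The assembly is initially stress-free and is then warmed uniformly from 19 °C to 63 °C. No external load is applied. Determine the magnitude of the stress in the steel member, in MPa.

σ ≈ 5.71 MPa (tensile)

Equilibrium of a rigid end plate with no external load gives equal and opposite internal forces ±P in the two members. Since α_{copper} > α_{steel}, heating drives the copper into compression and the steel into tension.
Equating the net (thermal + elastic) strains gives |α₁ − α₂|·ΔT = P·[1/(A₁E₁) + 1/(A₂E₂)].
|α₁ − α₂|·ΔT = 5.3×10⁻⁶ × 44 = 0.0002332.
1/(A₁E₁) + 1/(A₂E₂) = 1/(575×119×10³) + 1/(2450×198×10³) = 1.668×10⁻⁸ N⁻¹.
So P = 0.0002332 / 1.668×10⁻⁸ = 13.98 kN.
σ_{steel} = P/A₂ = 13980/2450 = 5.708 MPa, tensile.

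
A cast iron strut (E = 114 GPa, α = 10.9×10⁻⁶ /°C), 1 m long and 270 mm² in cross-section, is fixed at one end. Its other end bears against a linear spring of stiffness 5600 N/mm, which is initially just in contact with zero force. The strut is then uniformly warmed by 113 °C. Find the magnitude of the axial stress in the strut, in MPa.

σ ≈ 21.6 MPa (compressive)

The unrestrained thermal change is αΔT L = 10.9×10⁻⁶ × 113 × 1000 = 1.232 mm.
With a force P in the spring, the elastic change of the strut is PL/(AE) and that of the spring is P/k; compatibility requires their sum to equal δ_free.
P [ L/(AE) + 1/k ] = δ_free → P [ 1000/(270×114×10³) + 1/(5600) ] = 1.232.
P = 1.232 / 0.0002111 = 5836 N.
σ = P/A = 5836/270 = 21.61 MPa.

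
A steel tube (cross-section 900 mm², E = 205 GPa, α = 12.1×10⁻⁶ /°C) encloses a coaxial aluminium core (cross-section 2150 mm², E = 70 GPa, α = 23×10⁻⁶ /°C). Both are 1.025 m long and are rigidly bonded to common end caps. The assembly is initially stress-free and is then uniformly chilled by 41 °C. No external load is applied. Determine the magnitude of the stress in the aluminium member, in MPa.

σ ≈ 17.2 MPa (tensile)

The aluminium has the larger α, so on cooling it would change length more than the steel if both were free. The rigid plates force a common final length, so the aluminium is put into tension and the steel into compression, with equal and opposite forces P (no external load).
Equating the net (thermal + elastic) strains gives |α₁ − α₂|·ΔT = P·[1/(A₁E₁) + 1/(A₂E₂)].
|α₁ − α₂|·ΔT = 10.9×10⁻⁶ × 41 = 0.0004469.
1/(A₁E₁) + 1/(A₂E₂) = 1/(900×205×10³) + 1/(2150×70×10³) = 1.206×10⁻⁸ N⁻¹.
So P = 0.0004469 / 1.206×10⁻⁸ = 37.04 kN.
σ_{aluminium} = P/A₂ = 37040/2150 = 17.23 MPa, tensile.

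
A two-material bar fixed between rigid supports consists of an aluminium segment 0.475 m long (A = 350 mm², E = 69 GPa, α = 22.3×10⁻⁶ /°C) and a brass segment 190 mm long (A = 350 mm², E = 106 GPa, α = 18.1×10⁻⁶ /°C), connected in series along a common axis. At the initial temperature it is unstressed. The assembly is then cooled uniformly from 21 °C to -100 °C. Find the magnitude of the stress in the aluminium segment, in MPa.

With the walls removed the bar would change length by δ_free = Σ αᵢΔT Lᵢ = 22.3×10⁻⁶×121×475 + 18.1×10⁻⁶×121×190 = 1.698 mm.
Since the ends are fixed, an axial force P builds up, equal in every segment, with P · Σ Lᵢ/(AᵢEᵢ) = δ_free.
The series flexibility is Σ Lᵢ/(AᵢEᵢ) = 475/(350×69×10³) + 190/(350×106×10³) = 2.479×10⁻⁵ mm/N.
So P = 1.698 / 2.479×10⁻⁵ = 68.49 kN, tensile.
σ_{aluminium} = P / A = 68490 / 350 = 195.7 MPa.

σ ≈ 196 MPa (tensile)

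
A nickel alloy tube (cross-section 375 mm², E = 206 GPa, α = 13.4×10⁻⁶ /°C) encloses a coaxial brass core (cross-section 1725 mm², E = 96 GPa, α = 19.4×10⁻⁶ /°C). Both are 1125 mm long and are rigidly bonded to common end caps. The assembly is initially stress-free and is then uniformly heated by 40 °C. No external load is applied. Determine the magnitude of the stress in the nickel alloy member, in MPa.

σ ≈ 33.7 MPa (tensile)

Equilibrium of a rigid end plate with no external load gives equal and opposite internal forces ±P in the two members. Since α_{brass} > α_{nickel alloy}, heating drives the brass into compression and the nickel alloy into tension.
Compatibility of the two members (thermal + elastic change equal): (α₁ − α₂)ΔT = P·[1/(A₁E₁) + 1/(A₂E₂)].
|α₁ − α₂|·ΔT = 6×10⁻⁶ × 40 = 0.00024.
1/(A₁E₁) + 1/(A₂E₂) = 1/(375×206×10³) + 1/(1725×96×10³) = 1.898×10⁻⁸ N⁻¹.
P = 0.00024 / 1.898×10⁻⁸ = 12640 N = 12.64 kN.
σ_{nickel alloy} = P/A₁ = 12640/375 = 33.71 MPa, tensile.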